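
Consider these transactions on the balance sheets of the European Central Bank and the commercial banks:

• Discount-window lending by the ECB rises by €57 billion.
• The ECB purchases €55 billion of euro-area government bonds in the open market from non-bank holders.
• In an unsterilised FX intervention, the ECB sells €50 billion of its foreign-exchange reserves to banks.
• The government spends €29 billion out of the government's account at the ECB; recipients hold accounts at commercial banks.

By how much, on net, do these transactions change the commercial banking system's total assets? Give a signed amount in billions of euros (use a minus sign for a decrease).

+€141 billion

Discount-window loan €57 billion: bank balance sheets expand → +€57B.
Asset purchase (from non-banks) €55 billion: bank balance sheets expand → +€55B.
FX sale €50 billion: just an asset swap on bank balance sheets → 0.
Government spending €29 billion: bank balance sheets expand → +€29B.
Net: 57 + 55 + 0 + 29 = +€141 billion.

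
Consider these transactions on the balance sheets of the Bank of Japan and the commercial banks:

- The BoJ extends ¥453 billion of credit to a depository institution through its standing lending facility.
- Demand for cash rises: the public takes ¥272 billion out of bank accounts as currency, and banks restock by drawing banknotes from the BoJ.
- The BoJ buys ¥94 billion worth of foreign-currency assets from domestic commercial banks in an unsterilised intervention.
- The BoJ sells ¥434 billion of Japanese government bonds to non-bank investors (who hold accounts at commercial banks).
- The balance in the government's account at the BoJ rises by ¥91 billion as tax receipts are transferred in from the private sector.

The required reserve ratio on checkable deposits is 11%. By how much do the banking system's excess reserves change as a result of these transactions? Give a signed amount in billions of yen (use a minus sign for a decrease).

-¥162.33 billion

Discount-window loan ¥453 billion: reserves +¥453B, deposits 0.
Currency withdrawal ¥272 billion: reserves −¥272B, deposits −¥272B.
FX purchase ¥94 billion: reserves +¥94B, deposits 0.
Asset sale (to non-banks) ¥434 billion: reserves −¥434B, deposits −¥434B.
Government account inflow ¥91 billion: reserves −¥91B, deposits −¥91B.
Totals: Δreserves = −¥250B, Δdeposits = −¥797B.
Δrequired reserves = 11% × −¥797B = −¥87.67B.
Δexcess reserves = Δreserves − Δrequired = −¥250B − (−¥87.67B) = -¥162.33 billion.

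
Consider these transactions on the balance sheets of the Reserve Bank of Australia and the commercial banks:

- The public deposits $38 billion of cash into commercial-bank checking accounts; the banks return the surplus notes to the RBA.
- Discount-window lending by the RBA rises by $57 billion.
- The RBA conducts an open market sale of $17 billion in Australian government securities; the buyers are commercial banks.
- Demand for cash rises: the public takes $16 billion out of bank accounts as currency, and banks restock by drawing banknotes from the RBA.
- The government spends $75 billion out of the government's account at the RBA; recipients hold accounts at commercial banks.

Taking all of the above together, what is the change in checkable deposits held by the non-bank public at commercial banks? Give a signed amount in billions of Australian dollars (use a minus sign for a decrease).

RBA balance sheet:
  Assets:      Securities −$17B, Loans to banks +$57B
  Liabilities: Bank reserves +$137B, Currency in circulation −$22B, Government deposits −$75B
Commercial banking system:
  Assets:      Reserves at CB +$137B, Securities +$17B
  Liabilities: Checkable deposits +$97B, Borrowings from CB +$57B
So the change in checkable deposits held by the non-bank public at commercial banks is +$97 billion.

+$97 billion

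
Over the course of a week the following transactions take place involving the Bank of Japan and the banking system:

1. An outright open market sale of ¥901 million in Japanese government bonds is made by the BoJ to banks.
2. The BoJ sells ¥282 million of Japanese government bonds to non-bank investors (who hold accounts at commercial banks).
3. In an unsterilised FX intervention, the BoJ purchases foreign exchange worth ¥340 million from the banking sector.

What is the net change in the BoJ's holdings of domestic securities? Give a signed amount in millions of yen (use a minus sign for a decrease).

-¥1183 million

BoJ balance sheet:
  Assets:      Securities −¥1183M, Foreign assets +¥340M
  Liabilities: Bank reserves −¥843M
Commercial banking system:
  Assets:      Reserves at CB −¥843M, Securities +¥901M, Foreign assets −¥340M
  Liabilities: Checkable deposits −¥282M
So the change in the BoJ's holdings of domestic securities is -¥1183 million.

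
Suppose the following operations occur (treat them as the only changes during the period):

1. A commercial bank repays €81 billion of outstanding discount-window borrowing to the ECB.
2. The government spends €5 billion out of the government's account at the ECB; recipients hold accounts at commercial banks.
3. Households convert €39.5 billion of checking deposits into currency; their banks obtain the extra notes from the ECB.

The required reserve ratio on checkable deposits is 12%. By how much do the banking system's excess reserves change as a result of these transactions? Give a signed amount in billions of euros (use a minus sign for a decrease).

-€111.36 billion

Discount-window repayment €81 billion: reserves −€81B, deposits 0.
Government spending €5 billion: reserves +€5B, deposits +€5B.
Currency withdrawal €39.5 billion: reserves −€39.5B, deposits −€39.5B.
Totals: Δreserves = −€115.5B, Δdeposits = −€34.5B.
Δrequired reserves = 12% × −€34.5B = −€4.14B.
Δexcess reserves = Δreserves − Δrequired = −€115.5B − (−€4.14B) = -€111.36 billion.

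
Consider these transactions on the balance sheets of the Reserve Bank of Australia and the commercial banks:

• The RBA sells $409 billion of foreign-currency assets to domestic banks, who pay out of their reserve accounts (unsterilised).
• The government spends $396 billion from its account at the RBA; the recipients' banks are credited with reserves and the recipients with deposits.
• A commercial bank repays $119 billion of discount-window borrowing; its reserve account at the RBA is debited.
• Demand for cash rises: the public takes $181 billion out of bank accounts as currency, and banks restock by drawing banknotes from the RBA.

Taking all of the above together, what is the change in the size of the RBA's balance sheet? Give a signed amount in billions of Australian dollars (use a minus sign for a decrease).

RBA balance sheet:
  Assets:      Loans to banks −$119B, Foreign assets −$409B
  Liabilities: Bank reserves −$313B, Currency in circulation +$181B, Government deposits −$396B
Change in total RBA assets = -$528 billion.

-$528 billion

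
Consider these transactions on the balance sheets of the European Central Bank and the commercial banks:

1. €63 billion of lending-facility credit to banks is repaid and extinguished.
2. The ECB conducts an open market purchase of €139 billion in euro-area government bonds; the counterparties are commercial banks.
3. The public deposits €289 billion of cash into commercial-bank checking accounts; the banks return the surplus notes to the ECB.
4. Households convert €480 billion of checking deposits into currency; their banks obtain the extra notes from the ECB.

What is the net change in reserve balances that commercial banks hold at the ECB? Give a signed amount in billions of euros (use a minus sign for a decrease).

ECB balance sheet:
  Assets:      Securities +€139B, Loans to banks −€63B
  Liabilities: Bank reserves −€115B, Currency in circulation +€191B
Commercial banking system:
  Assets:      Reserves at CB −€115B, Securities −€139B
  Liabilities: Checkable deposits −€191B, Borrowings from CB −€63B
So the change in reserve balances that commercial banks hold at the ECB is -€115 billion.

-€115 billion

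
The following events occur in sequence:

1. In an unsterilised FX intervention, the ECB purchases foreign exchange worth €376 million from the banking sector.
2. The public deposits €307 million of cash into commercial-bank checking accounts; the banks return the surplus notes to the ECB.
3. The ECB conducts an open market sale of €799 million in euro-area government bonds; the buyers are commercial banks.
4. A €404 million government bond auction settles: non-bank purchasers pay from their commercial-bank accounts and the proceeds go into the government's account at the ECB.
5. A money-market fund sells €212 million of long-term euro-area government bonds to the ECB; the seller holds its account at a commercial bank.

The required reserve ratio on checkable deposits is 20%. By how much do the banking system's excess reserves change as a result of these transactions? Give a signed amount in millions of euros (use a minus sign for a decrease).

-€331 million

FX purchase €376 million: reserves +€376M, deposits 0.
Currency deposit €307 million: reserves +€307M, deposits +€307M.
OMO sale (to banks) €799 million: reserves −€799M, deposits 0.
Government account inflow €404 million: reserves −€404M, deposits −€404M.
Asset purchase (from non-banks) €212 million: reserves +€212M, deposits +€212M.
Totals: Δreserves = −€308M, Δdeposits = +€115M.
Δrequired reserves = 20% × +€115M = +€23M.
Δexcess reserves = Δreserves − Δrequired = −€308M − (+€23M) = -€331 million.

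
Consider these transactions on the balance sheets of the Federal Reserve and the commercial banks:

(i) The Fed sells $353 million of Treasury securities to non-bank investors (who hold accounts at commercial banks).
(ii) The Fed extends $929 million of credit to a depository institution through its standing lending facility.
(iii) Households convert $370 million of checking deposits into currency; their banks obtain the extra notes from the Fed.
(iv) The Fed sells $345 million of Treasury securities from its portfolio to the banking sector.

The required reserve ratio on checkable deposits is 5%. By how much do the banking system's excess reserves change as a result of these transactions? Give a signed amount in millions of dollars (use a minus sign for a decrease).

Asset sale (to non-banks) $353 million: reserves −$353M, deposits −$353M.
Discount-window loan $929 million: reserves +$929M, deposits 0.
Currency withdrawal $370 million: reserves −$370M, deposits −$370M.
OMO sale (to banks) $345 million: reserves −$345M, deposits 0.
Totals: Δreserves = −$139M, Δdeposits = −$723M.
Δrequired reserves = 5% × −$723M = −$36.15M.
Δexcess reserves = Δreserves − Δrequired = −$139M − (−$36.15M) = -$102.85 million.

-$102.85 million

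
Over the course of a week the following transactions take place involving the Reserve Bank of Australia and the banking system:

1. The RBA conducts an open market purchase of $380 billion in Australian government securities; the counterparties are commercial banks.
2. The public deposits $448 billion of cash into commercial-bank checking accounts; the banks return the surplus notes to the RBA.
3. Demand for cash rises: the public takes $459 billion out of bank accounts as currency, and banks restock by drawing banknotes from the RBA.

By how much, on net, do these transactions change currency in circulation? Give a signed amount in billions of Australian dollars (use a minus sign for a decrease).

RBA balance sheet:
  Assets:      Securities +$380B
  Liabilities: Bank reserves +$369B, Currency in circulation +$11B
Commercial banking system:
  Assets:      Reserves at CB +$369B, Securities −$380B
  Liabilities: Checkable deposits −$11B
So the change in currency in circulation is +$11 billion.

+$11 billion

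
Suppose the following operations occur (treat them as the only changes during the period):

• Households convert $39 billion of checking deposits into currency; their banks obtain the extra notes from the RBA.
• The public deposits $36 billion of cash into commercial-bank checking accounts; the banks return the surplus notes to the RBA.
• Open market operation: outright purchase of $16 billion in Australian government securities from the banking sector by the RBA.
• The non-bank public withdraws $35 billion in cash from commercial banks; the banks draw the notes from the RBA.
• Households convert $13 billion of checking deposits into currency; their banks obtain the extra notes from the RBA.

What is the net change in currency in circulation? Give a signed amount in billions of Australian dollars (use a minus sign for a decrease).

+$51 billion

Currency withdrawal $39 billion: notes leave the central bank → +$39B.
Currency deposit $36 billion: notes return to the central bank → −$36B.
OMO purchase (from banks) $16 billion: no currency enters or leaves circulation → 0.
Currency withdrawal $35 billion: notes leave the central bank → +$35B.
Currency withdrawal $13 billion: notes leave the central bank → +$13B.
Net: 39 − 36 + 0 + 35 + 13 = +$51 billion.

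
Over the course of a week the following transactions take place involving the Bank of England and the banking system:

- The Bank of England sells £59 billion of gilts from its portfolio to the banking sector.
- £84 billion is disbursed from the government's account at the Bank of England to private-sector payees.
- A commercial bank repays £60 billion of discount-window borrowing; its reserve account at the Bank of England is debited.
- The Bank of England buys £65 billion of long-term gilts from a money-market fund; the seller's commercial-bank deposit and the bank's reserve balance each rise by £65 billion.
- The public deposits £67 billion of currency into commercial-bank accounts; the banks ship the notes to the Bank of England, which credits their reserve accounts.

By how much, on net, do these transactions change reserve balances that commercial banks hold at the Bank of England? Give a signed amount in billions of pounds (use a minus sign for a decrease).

+£97 billion

Bank of England balance sheet:
  Assets:      Securities +£6B, Loans to banks −£60B
  Liabilities: Bank reserves +£97B, Currency in circulation −£67B, Government deposits −£84B
Commercial banking system:
  Assets:      Reserves at CB +£97B, Securities +£59B
  Liabilities: Checkable deposits +£216B, Borrowings from CB −£60B
So the change in reserve balances that commercial banks hold at the Bank of England is +£97 billion.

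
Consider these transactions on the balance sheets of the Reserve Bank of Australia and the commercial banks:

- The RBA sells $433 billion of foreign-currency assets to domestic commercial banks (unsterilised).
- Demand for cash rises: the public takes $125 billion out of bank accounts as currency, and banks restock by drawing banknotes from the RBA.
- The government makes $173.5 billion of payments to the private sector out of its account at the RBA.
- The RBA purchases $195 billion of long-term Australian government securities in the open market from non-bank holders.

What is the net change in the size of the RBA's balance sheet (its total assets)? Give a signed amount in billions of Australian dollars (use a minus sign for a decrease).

FX sale $433 billion: an RBA asset is shed → −$433B.
Currency withdrawal $125 billion: only the composition of liabilities changes → 0.
Government spending $173.5 billion: only the composition of liabilities changes → 0.
Asset purchase (from non-banks) $195 billion: an RBA asset is acquired → +$195B.
Net: −433 + 0 + 0 + 195 = -$238 billion.

-$238 billion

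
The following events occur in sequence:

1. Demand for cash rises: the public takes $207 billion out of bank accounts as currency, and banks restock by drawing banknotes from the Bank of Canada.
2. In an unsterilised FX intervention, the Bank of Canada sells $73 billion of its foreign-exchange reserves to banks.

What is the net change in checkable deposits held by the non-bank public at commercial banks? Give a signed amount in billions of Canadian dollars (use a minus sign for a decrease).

Bank of Canada balance sheet:
  Assets:      Foreign assets −$73B
  Liabilities: Bank reserves −$280B, Currency in circulation +$207B
Commercial banking system:
  Assets:      Reserves at CB −$280B, Foreign assets +$73B
  Liabilities: Checkable deposits −$207B
So the change in checkable deposits held by the non-bank public at commercial banks is -$207 billion.

-$207 billion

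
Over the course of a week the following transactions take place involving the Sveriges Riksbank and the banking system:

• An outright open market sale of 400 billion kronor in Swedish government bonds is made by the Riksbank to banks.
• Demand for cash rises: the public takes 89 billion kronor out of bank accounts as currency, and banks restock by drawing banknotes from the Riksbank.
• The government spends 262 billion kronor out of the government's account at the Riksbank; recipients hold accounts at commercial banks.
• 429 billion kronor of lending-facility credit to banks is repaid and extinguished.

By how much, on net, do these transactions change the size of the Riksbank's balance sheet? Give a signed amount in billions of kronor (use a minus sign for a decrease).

Riksbank balance sheet:
  Assets:      Securities −400B, Loans to banks −429B
  Liabilities: Bank reserves −656B, Currency in circulation +89B, Government deposits −262B
Change in total Riksbank assets = -829 billion.

-829 billion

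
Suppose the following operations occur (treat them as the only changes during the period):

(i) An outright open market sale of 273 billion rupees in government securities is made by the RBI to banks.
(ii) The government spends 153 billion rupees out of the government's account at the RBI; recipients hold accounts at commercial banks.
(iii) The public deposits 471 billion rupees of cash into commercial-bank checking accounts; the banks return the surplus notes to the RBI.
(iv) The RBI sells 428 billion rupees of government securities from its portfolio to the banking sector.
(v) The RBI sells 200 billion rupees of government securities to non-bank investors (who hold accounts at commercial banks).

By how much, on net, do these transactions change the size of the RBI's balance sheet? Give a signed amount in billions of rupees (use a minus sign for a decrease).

OMO sale (to banks) 273 billion rupees: an RBI asset is shed → −273B.
Government spending 153 billion rupees: only the composition of liabilities changes → 0.
Currency deposit 471 billion rupees: only the composition of liabilities changes → 0.
OMO sale (to banks) 428 billion rupees: an RBI asset is shed → −428B.
Asset sale (to non-banks) 200 billion rupees: an RBI asset is shed → −200B.
Net: −273 + 0 + 0 − 428 − 200 = -901 billion.

-901 billion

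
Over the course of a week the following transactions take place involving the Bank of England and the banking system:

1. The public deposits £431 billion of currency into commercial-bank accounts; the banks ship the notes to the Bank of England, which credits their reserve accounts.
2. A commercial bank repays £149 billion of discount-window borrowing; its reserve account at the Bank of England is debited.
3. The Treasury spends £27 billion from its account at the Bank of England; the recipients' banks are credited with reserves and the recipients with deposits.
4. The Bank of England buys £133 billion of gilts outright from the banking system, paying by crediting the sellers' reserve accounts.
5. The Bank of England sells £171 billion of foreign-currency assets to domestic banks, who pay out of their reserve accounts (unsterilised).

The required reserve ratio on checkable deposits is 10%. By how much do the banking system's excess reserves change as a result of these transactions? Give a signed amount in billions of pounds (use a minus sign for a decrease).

Currency deposit £431 billion: reserves +£431B, deposits +£431B.
Discount-window repayment £149 billion: reserves −£149B, deposits 0.
Government spending £27 billion: reserves +£27B, deposits +£27B.
OMO purchase (from banks) £133 billion: reserves +£133B, deposits 0.
FX sale £171 billion: reserves −£171B, deposits 0.
Totals: Δreserves = +£271B, Δdeposits = +£458B.
Δrequired reserves = 10% × +£458B = +£45.8B.
Δexcess reserves = Δreserves − Δrequired = +£271B − (+£45.8B) = +£225.2 billion.

+£225.2 billion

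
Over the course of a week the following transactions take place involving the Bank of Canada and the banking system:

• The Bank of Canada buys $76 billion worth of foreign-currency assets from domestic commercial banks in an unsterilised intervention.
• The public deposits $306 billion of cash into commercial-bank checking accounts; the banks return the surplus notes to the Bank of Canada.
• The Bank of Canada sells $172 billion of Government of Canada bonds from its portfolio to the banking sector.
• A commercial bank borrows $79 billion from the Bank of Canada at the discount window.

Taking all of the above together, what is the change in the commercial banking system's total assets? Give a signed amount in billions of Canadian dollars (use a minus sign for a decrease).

+$385 billion

Bank of Canada balance sheet:
  Assets:      Securities −$172B, Loans to banks +$79B, Foreign assets +$76B
  Liabilities: Bank reserves +$289B, Currency in circulation −$306B
Commercial banking system:
  Assets:      Reserves at CB +$289B, Securities +$172B, Foreign assets −$76B
  Liabilities: Checkable deposits +$306B, Borrowings from CB +$79B
Change in total bank assets = +$385 billion.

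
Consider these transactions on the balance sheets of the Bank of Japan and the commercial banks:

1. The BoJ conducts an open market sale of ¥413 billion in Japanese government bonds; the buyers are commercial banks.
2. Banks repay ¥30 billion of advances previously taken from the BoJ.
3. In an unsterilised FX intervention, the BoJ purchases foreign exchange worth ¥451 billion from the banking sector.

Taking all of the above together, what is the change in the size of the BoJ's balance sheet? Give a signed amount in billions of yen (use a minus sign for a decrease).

+¥8 billion

OMO sale (to banks) ¥413 billion: a BoJ asset is shed → −¥413B.
Discount-window repayment ¥30 billion: a BoJ asset is shed → −¥30B.
FX purchase ¥451 billion: a BoJ asset is acquired → +¥451B.
Net: −413 − 30 + 451 = +¥8 billion.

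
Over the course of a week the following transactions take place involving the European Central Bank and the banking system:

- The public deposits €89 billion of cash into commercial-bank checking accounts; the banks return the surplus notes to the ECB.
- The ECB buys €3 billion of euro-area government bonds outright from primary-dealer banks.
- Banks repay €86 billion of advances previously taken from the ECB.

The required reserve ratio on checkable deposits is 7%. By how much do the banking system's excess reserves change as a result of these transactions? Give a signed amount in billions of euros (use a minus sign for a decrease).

Currency deposit €89 billion: reserves +€89B, deposits +€89B.
OMO purchase (from banks) €3 billion: reserves +€3B, deposits 0.
Discount-window repayment €86 billion: reserves −€86B, deposits 0.
Totals: Δreserves = +€6B, Δdeposits = +€89B.
Δrequired reserves = 7% × +€89B = +€6.23B.
Δexcess reserves = Δreserves − Δrequired = +€6B − (+€6.23B) = -€0.23 billion.

-€0.23 billion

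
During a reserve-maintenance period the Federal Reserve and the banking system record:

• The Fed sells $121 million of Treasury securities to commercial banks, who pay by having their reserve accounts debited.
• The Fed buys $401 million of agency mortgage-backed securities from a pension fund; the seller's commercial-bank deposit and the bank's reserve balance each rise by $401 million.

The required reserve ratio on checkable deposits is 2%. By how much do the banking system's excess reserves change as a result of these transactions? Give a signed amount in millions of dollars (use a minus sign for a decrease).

+$271.98 million

OMO sale (to banks) $121 million: reserves −$121M, deposits 0.
Asset purchase (from non-banks) $401 million: reserves +$401M, deposits +$401M.
Totals: Δreserves = +$280M, Δdeposits = +$401M.
Δrequired reserves = 2% × +$401M = +$8.02M.
Δexcess reserves = Δreserves − Δrequired = +$280M − (+$8.02M) = +$271.98 million.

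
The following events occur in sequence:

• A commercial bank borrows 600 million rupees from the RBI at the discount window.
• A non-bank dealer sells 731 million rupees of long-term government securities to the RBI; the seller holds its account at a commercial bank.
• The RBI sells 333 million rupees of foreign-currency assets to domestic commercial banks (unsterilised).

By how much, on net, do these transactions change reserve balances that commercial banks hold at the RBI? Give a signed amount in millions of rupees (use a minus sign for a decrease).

+998 million

RBI balance sheet:
  Assets:      Securities +731M, Loans to banks +600M, Foreign assets −333M
  Liabilities: Bank reserves +998M
Commercial banking system:
  Assets:      Reserves at CB +998M, Foreign assets +333M
  Liabilities: Checkable deposits +731M, Borrowings from CB +600M
So the change in reserve balances that commercial banks hold at the RBI is +998 million.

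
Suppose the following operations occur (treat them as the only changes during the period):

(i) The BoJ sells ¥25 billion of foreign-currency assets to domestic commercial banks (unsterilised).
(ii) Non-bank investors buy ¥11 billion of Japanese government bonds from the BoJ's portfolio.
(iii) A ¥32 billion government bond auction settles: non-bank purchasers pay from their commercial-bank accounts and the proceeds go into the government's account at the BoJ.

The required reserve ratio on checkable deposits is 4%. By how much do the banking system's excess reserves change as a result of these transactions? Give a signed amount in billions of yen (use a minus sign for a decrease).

-¥66.28 billion

FX sale ¥25 billion: reserves −¥25B, deposits 0.
Asset sale (to non-banks) ¥11 billion: reserves −¥11B, deposits −¥11B.
Government account inflow ¥32 billion: reserves −¥32B, deposits −¥32B.
Totals: Δreserves = −¥68B, Δdeposits = −¥43B.
Δrequired reserves = 4% × −¥43B = −¥1.72B.
Δexcess reserves = Δreserves − Δrequired = −¥68B − (−¥1.72B) = -¥66.28 billion.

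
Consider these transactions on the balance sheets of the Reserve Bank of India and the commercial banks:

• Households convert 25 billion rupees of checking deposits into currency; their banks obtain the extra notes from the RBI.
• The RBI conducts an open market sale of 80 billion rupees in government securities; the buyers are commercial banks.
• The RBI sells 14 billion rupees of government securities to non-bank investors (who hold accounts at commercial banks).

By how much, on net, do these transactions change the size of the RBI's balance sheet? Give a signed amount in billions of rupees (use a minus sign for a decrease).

-94 billion

RBI balance sheet:
  Assets:      Securities −94B
  Liabilities: Bank reserves −119B, Currency in circulation +25B
Change in total RBI assets = -94 billion.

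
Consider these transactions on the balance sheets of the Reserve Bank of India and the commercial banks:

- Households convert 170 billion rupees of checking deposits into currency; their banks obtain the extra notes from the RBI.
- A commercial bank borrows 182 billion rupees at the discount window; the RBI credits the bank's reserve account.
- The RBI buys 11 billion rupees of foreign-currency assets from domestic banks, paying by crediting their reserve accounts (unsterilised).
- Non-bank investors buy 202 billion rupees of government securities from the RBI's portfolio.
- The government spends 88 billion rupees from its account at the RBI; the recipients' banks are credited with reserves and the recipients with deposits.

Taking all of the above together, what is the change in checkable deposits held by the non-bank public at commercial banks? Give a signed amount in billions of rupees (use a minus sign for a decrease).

RBI balance sheet:
  Assets:      Securities −202B, Loans to banks +182B, Foreign assets +11B
  Liabilities: Bank reserves −91B, Currency in circulation +170B, Government deposits −88B
Commercial banking system:
  Assets:      Reserves at CB −91B, Foreign assets −11B
  Liabilities: Checkable deposits −284B, Borrowings from CB +182B
So the change in checkable deposits held by the non-bank public at commercial banks is -284 billion.

-284 billion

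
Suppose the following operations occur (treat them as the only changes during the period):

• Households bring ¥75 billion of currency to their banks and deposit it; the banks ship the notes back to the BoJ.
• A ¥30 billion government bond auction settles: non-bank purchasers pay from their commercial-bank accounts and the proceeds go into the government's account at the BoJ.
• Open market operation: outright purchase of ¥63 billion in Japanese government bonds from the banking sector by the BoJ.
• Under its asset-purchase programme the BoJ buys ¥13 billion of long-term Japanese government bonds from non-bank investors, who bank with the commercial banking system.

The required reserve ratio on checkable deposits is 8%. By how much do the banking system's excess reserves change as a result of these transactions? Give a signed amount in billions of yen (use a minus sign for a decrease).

Currency deposit ¥75 billion: reserves +¥75B, deposits +¥75B.
Government account inflow ¥30 billion: reserves −¥30B, deposits −¥30B.
OMO purchase (from banks) ¥63 billion: reserves +¥63B, deposits 0.
Asset purchase (from non-banks) ¥13 billion: reserves +¥13B, deposits +¥13B.
Totals: Δreserves = +¥121B, Δdeposits = +¥58B.
Δrequired reserves = 8% × +¥58B = +¥4.64B.
Δexcess reserves = Δreserves − Δrequired = +¥121B − (+¥4.64B) = +¥116.36 billion.

+¥116.36 billion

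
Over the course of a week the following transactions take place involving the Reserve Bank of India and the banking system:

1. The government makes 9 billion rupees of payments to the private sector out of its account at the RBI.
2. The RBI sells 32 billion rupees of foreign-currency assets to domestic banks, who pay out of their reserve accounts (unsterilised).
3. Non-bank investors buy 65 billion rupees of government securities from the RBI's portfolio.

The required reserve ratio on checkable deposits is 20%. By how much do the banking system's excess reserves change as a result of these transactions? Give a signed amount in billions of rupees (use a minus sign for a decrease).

-76.8 billion

Government spending 9 billion rupees: reserves +9B, deposits +9B.
FX sale 32 billion rupees: reserves −32B, deposits 0.
Asset sale (to non-banks) 65 billion rupees: reserves −65B, deposits −65B.
Totals: Δreserves = −88B, Δdeposits = −56B.
Δrequired reserves = 20% × −56B = −11.2B.
Δexcess reserves = Δreserves − Δrequired = −88B − (−11.2B) = -76.8 billion.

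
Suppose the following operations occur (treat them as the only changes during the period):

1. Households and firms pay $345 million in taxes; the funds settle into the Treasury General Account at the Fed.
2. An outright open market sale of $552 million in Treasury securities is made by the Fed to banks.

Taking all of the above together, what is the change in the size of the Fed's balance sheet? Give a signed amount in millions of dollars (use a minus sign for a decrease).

-$552 million

Fed balance sheet:
  Assets:      Securities −$552M
  Liabilities: Bank reserves −$897M, Government deposits +$345M
Change in total Fed assets = -$552 million.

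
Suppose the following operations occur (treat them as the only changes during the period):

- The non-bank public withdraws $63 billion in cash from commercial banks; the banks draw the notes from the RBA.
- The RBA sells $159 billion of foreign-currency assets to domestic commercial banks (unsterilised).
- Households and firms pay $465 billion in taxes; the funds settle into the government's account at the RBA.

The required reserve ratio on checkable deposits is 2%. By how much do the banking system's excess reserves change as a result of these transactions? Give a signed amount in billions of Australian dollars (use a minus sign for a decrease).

Currency withdrawal $63 billion: reserves −$63B, deposits −$63B.
FX sale $159 billion: reserves −$159B, deposits 0.
Government account inflow $465 billion: reserves −$465B, deposits −$465B.
Totals: Δreserves = −$687B, Δdeposits = −$528B.
Δrequired reserves = 2% × −$528B = −$10.56B.
Δexcess reserves = Δreserves − Δrequired = −$687B − (−$10.56B) = -$676.44 billion.

-$676.44 billion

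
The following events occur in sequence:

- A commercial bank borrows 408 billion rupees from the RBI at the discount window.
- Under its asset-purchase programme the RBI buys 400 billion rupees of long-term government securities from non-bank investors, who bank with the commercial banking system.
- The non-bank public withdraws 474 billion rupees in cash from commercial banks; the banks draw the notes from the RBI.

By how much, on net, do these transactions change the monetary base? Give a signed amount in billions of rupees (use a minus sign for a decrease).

RBI balance sheet:
  Assets:      Securities +400B, Loans to banks +408B
  Liabilities: Bank reserves +334B, Currency in circulation +474B
Monetary base = currency + reserves: +474B + (+334B) = +808 billion.

+808 billion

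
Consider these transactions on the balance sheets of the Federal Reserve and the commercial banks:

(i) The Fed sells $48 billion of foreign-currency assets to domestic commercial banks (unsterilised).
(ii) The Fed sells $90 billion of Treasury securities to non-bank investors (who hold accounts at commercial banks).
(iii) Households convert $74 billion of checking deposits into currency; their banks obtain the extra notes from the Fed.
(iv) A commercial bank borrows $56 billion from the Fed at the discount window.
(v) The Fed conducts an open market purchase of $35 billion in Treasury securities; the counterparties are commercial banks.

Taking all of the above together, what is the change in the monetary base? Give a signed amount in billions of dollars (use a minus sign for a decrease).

-$47 billion

FX sale $48 billion: Fed balance sheet contracts → −$48B.
Asset sale (to non-banks) $90 billion: Fed balance sheet contracts → −$90B.
Currency withdrawal $74 billion: just a shift between currency and reserves — both are base money → 0.
Discount-window loan $56 billion: Fed balance sheet expands → +$56B.
OMO purchase (from banks) $35 billion: Fed balance sheet expands → +$35B.
Net: −48 − 90 + 0 + 56 + 35 = -$47 billion.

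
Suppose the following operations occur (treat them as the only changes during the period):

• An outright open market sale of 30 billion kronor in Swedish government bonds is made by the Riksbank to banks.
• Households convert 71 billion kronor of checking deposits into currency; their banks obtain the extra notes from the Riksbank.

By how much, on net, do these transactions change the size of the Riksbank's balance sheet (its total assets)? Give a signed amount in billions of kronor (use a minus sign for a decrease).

-30 billion

Riksbank balance sheet:
  Assets:      Securities −30B
  Liabilities: Bank reserves −101B, Currency in circulation +71B
Commercial banking system:
  Assets:      Reserves at CB −101B, Securities +30B
  Liabilities: Checkable deposits −71B
Change in total Riksbank assets = -30 billion.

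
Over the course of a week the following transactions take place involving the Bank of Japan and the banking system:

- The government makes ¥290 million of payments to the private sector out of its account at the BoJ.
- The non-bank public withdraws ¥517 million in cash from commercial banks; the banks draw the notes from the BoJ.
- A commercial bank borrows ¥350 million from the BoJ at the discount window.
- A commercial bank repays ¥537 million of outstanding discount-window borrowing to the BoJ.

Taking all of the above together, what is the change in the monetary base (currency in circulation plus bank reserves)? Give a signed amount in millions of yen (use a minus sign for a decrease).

BoJ balance sheet:
  Assets:      Loans to banks −¥187M
  Liabilities: Bank reserves −¥414M, Currency in circulation +¥517M, Government deposits −¥290M
Commercial banking system:
  Assets:      Reserves at CB −¥414M
  Liabilities: Checkable deposits −¥227M, Borrowings from CB −¥187M
Monetary base = currency + reserves: +¥517M + (−¥414M) = +¥103 million.

+¥103 million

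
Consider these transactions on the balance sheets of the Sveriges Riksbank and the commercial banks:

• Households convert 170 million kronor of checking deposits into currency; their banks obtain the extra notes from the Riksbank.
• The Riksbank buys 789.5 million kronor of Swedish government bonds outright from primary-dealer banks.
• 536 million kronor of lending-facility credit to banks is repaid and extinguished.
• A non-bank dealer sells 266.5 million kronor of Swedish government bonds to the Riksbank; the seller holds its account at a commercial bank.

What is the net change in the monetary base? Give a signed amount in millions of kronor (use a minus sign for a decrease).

+520 million

Riksbank balance sheet:
  Assets:      Securities +1056M, Loans to banks −536M
  Liabilities: Bank reserves +350M, Currency in circulation +170M
Monetary base = currency + reserves: +170M + (+350M) = +520 million.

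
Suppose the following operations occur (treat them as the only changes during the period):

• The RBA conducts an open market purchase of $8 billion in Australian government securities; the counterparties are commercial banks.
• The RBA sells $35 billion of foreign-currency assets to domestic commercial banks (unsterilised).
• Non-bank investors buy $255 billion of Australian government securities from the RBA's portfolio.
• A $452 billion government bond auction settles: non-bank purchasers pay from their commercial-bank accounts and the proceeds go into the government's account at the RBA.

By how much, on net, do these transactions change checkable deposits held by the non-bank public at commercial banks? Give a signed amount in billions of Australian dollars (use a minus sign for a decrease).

-$707 billion

RBA balance sheet:
  Assets:      Securities −$247B, Foreign assets −$35B
  Liabilities: Bank reserves −$734B, Government deposits +$452B
Commercial banking system:
  Assets:      Reserves at CB −$734B, Securities −$8B, Foreign assets +$35B
  Liabilities: Checkable deposits −$707B
So the change in checkable deposits held by the non-bank public at commercial banks is -$707 billion.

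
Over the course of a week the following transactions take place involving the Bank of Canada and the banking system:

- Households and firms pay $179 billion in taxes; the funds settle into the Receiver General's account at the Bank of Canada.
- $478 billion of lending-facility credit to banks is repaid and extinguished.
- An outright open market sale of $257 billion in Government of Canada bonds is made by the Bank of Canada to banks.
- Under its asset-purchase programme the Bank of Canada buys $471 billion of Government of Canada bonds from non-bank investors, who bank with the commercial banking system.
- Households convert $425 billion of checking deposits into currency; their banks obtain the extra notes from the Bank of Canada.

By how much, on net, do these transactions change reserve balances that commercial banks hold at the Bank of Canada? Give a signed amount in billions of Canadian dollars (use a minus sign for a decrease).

-$868 billion

Bank of Canada balance sheet:
  Assets:      Securities +$214B, Loans to banks −$478B
  Liabilities: Bank reserves −$868B, Currency in circulation +$425B, Government deposits +$179B
Commercial banking system:
  Assets:      Reserves at CB −$868B, Securities +$257B
  Liabilities: Checkable deposits −$133B, Borrowings from CB −$478B
So the change in reserve balances that commercial banks hold at the Bank of Canada is -$868 billion.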